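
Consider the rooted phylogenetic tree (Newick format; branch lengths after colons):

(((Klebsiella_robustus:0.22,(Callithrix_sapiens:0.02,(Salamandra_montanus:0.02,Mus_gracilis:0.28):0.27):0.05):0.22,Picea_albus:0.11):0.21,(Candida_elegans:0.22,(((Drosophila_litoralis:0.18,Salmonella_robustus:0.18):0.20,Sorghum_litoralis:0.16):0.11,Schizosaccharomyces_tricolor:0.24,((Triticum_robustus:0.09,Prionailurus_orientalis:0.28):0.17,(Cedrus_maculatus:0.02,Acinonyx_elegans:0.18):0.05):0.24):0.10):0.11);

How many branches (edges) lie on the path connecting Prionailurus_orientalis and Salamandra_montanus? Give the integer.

10

The MRCA of Prionailurus_orientalis and Salamandra_montanus is the root of the tree.
From Prionailurus_orientalis up to that node: 5 branches. From Salamandra_montanus up to the same node: 5 branches. Total: 5 + 5 = 10.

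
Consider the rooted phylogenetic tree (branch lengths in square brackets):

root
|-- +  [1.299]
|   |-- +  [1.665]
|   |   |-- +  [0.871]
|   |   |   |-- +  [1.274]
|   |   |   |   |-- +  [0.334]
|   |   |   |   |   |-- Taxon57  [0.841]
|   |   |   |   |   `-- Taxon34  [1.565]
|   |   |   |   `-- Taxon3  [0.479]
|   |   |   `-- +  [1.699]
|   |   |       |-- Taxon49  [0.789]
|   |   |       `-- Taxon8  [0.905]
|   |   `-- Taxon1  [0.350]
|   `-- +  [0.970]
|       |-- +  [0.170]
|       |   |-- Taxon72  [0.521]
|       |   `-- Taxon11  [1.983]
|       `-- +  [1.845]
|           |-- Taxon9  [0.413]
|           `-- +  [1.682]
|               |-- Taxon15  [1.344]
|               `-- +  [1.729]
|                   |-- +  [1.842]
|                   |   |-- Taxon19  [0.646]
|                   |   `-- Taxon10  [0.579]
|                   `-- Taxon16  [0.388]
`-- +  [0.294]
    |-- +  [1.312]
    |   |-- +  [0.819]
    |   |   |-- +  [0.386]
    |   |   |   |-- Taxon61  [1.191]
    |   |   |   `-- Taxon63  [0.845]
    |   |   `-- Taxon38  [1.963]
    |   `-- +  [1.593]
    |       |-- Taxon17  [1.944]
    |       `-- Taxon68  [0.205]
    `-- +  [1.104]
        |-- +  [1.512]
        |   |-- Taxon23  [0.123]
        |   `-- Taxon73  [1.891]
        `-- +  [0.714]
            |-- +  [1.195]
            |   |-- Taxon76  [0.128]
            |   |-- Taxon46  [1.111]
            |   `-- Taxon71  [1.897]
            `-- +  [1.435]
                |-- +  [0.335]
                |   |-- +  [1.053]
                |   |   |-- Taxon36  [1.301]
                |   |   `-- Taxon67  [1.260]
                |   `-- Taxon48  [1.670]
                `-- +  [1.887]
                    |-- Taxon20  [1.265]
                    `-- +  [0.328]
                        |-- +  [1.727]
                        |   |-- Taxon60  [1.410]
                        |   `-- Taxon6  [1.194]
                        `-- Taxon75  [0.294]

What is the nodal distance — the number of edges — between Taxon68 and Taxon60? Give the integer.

The MRCA of Taxon68 and Taxon60 is the node subtending ((((Taxon61,Taxon63),Taxon38),(Taxon17,Taxon68)),((Taxon23,Taxon73),((Taxon76,Taxon46,Taxon71),(((Taxon36,Taxon67),Taxon48),(Taxon20,((Taxon60,Taxon6),Taxon75)))))).
From Taxon68 up to that node: 3 branches. From Taxon60 up to the same node: 7 branches. Total: 3 + 7 = 10.

10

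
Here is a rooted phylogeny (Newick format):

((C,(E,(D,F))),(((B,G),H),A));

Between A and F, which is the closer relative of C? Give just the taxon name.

F

The MRCA of C and F subtends (C,(E,(D,F))) (4 taxa).
The MRCA of C and A is the root, subtending the entire tree (8 taxa).
The first is nested inside the second, so C shares a more recent common ancestor with F.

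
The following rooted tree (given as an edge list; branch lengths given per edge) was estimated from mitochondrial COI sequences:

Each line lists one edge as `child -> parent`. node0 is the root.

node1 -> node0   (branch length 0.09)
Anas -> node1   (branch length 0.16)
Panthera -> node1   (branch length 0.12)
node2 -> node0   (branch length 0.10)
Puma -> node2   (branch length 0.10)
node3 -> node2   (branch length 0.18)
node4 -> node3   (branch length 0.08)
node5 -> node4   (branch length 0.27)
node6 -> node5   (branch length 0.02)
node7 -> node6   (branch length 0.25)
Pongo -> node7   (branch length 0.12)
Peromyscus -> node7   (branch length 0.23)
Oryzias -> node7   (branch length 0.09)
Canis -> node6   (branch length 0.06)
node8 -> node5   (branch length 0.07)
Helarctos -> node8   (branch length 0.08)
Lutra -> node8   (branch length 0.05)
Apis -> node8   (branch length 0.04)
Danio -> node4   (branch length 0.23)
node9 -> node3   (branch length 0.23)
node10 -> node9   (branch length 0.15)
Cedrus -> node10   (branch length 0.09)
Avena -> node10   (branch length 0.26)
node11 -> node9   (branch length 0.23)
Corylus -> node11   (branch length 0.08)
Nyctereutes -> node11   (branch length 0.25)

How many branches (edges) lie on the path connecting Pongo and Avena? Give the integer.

8

The MRCA of Pongo and Avena is the node subtending (((((Pongo,Peromyscus,Oryzias),Canis),(Helarctos,Lutra,Apis)),Danio),((Cedrus,Avena),(Corylus,Nyctereutes))).
From Pongo up to that node: 5 branches. From Avena up to the same node: 3 branches. Total: 5 + 3 = 8.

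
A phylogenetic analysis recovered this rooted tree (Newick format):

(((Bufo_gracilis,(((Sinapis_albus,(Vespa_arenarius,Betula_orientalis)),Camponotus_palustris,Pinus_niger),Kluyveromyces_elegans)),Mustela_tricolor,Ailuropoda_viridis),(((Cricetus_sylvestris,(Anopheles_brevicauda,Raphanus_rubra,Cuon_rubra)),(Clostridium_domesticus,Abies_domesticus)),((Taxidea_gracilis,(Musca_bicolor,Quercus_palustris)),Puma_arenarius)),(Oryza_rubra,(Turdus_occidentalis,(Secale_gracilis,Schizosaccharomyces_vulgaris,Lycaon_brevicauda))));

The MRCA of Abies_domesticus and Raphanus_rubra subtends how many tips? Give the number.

6

The MRCA of Abies_domesticus and Raphanus_rubra is the node subtending ((Cricetus_sylvestris,(Anopheles_brevicauda,Raphanus_rubra,Cuon_rubra)),(Clostridium_domesticus,Abies_domesticus)).
That clade contains 6 terminal taxa: Abies_domesticus, Anopheles_brevicauda, Clostridium_domesticus, Cricetus_sylvestris, Cuon_rubra, Raphanus_rubra.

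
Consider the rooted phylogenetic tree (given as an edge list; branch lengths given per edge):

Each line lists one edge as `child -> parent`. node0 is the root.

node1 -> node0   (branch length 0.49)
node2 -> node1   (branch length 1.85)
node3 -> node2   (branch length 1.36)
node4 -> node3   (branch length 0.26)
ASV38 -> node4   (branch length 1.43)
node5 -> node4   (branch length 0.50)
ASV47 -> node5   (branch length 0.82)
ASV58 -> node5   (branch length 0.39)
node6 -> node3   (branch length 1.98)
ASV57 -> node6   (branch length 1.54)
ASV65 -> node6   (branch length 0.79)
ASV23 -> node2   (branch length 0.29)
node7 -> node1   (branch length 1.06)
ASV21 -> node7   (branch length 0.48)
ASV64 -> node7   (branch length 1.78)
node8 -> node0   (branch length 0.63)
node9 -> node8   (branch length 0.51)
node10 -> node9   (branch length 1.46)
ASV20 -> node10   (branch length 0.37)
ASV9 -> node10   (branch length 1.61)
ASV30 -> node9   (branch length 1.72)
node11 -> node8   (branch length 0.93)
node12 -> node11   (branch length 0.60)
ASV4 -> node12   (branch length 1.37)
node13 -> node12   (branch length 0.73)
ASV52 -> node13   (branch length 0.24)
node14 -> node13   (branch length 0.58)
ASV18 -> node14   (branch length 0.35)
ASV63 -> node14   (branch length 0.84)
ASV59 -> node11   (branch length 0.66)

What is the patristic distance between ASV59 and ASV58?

The path runs ASV59 → … → MRCA → … → ASV58; the MRCA is the root of the tree.
Branch lengths along that path: 0.66 + 0.93 + 0.63 + 0.49 + 1.85 + 1.36 + 0.26 + 0.50 + 0.39 = 7.07.

7.07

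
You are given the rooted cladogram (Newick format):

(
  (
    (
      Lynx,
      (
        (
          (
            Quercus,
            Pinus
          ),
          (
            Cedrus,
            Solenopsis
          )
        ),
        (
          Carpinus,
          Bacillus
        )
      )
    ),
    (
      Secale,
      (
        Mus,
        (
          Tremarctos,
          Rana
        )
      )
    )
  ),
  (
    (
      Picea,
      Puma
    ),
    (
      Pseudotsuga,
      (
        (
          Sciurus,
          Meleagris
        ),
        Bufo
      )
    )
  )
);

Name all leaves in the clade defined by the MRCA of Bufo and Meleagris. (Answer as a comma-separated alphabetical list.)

Tracing Bufo: it sits inside ((Sciurus,Meleagris),Bufo).
Tracing Meleagris: it sits inside (Sciurus,Meleagris).
The smallest clade enclosing both is ((Sciurus,Meleagris),Bufo); the answer is its 3 terminal taxa in alphabetical order.

Bufo, Meleagris, Sciurus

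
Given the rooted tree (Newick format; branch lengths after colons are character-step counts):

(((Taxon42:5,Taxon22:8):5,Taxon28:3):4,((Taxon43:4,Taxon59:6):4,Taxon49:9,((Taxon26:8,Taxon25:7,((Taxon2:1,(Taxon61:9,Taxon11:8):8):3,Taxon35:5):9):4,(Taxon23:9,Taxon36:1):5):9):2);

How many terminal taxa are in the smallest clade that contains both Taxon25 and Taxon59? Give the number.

11

The MRCA of Taxon25 and Taxon59 is the node subtending ((Taxon43,Taxon59),Taxon49,((Taxon26,Taxon25,((Taxon2,(Taxon61,Taxon11)),Taxon35)),(Taxon23,Taxon36))).
That clade contains 11 terminal taxa: Taxon11, Taxon2, Taxon23, Taxon25, Taxon26, Taxon35, Taxon36, Taxon43, Taxon49, Taxon59, Taxon61.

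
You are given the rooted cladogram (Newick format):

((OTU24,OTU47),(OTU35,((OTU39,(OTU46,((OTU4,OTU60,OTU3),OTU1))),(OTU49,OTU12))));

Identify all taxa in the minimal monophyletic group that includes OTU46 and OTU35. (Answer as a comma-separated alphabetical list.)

Tracing OTU46: it sits inside (OTU46,((OTU4,OTU60,OTU3),OTU1)).
Tracing OTU35: it sits inside (OTU35,((OTU39,(OTU46,((OTU4,OTU60,OTU3),OTU1))),(OTU49,OTU12))).
The smallest clade enclosing both is (OTU35,((OTU39,(OTU46,((OTU4,OTU60,OTU3),OTU1))),(OTU49,OTU12))); the answer is its 9 terminal taxa in alphabetical order.

OTU1, OTU12, OTU3, OTU35, OTU39, OTU4, OTU46, OTU49, OTU60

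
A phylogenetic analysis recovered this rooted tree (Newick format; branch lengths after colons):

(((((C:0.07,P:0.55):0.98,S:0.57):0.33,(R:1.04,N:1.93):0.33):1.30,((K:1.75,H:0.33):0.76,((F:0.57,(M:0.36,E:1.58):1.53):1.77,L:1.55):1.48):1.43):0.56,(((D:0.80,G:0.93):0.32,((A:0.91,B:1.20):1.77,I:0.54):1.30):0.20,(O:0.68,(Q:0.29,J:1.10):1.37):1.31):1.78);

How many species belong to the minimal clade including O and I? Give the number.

The MRCA of O and I is the node subtending (((D,G),((A,B),I)),(O,(Q,J))).
That clade contains 8 terminal taxa: A, B, D, G, I, J, O, Q.

8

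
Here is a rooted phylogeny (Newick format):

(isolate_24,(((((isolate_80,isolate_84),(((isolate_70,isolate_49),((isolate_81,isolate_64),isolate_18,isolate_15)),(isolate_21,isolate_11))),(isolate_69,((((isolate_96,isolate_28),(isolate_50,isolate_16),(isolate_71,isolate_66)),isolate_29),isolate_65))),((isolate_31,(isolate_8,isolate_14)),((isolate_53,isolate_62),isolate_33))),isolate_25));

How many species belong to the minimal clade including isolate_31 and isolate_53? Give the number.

6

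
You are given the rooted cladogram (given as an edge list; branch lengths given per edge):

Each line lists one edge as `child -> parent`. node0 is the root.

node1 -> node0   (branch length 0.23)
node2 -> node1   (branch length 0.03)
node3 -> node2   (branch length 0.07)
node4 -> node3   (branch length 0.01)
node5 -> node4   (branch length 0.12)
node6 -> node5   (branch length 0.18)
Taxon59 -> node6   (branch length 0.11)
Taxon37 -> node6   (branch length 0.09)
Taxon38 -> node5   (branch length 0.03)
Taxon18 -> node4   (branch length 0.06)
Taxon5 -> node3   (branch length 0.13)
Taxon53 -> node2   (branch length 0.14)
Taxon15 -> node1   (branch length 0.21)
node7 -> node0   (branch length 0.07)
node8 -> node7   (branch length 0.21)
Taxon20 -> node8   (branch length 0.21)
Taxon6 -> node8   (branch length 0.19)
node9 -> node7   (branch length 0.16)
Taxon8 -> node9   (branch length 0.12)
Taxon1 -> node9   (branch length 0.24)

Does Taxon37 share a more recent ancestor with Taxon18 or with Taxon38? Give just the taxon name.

The MRCA of Taxon37 and Taxon38 subtends ((Taxon59,Taxon37),Taxon38) (3 taxa).
The MRCA of Taxon37 and Taxon18 subtends (((Taxon59,Taxon37),Taxon38),Taxon18) (4 taxa).
The first is nested inside the second, so Taxon37 shares a more recent common ancestor with Taxon38.

Taxon38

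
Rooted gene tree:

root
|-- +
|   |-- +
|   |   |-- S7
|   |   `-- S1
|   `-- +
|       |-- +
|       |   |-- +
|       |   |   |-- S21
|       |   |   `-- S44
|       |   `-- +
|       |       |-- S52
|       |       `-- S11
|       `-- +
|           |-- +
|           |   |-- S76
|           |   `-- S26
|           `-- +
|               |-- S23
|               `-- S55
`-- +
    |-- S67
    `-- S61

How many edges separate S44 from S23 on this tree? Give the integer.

6

The MRCA of S44 and S23 is the node subtending (((S21,S44),(S52,S11)),((S76,S26),(S23,S55))).
From S44 up to that node: 3 branches. From S23 up to the same node: 3 branches. Total: 3 + 3 = 6.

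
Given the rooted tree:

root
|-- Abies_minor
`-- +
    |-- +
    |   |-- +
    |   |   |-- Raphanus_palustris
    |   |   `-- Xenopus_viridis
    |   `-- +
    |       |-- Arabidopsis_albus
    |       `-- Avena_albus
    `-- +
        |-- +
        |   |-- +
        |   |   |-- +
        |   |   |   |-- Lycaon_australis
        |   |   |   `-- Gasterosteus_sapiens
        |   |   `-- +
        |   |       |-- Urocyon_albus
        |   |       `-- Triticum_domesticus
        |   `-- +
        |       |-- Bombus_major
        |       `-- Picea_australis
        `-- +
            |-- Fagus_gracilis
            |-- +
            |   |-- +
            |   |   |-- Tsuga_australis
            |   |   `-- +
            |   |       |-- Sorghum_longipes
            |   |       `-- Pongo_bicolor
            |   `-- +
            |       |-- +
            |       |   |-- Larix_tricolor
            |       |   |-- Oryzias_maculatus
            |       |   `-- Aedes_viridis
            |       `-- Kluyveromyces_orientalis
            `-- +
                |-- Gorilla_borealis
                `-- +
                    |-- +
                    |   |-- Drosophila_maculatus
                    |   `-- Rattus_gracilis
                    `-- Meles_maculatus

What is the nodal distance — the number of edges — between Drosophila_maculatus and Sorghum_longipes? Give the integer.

8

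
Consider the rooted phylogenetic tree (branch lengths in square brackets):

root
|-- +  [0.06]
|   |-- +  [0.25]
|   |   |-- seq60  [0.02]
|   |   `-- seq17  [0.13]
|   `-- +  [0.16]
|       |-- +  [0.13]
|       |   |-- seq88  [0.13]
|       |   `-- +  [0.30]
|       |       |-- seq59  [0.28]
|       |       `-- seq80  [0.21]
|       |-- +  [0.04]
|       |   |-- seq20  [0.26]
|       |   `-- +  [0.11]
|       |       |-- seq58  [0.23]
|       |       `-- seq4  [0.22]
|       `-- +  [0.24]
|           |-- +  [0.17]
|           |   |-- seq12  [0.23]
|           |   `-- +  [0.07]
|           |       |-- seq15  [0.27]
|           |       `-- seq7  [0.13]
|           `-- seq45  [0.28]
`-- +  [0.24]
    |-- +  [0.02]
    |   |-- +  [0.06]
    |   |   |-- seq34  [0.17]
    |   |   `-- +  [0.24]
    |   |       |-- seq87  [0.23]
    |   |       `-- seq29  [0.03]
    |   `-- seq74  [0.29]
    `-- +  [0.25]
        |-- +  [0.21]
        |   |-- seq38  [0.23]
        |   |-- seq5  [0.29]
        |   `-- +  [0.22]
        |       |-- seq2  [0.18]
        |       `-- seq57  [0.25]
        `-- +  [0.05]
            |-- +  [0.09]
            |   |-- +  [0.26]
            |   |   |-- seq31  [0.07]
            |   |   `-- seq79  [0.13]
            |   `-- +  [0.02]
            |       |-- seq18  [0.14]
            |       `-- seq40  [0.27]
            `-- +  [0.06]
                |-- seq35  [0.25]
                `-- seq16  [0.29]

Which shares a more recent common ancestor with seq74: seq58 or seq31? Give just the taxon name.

The MRCA of seq74 and seq31 subtends (((seq34,(seq87,seq29)),seq74),((seq38,seq5,(seq2,seq57)),(((seq31,seq79),(seq18,seq40)),(seq35,seq16)))) (14 taxa).
The MRCA of seq74 and seq58 is the root, subtending the entire tree (26 taxa).
The first is nested inside the second, so seq74 shares a more recent common ancestor with seq31.

seq31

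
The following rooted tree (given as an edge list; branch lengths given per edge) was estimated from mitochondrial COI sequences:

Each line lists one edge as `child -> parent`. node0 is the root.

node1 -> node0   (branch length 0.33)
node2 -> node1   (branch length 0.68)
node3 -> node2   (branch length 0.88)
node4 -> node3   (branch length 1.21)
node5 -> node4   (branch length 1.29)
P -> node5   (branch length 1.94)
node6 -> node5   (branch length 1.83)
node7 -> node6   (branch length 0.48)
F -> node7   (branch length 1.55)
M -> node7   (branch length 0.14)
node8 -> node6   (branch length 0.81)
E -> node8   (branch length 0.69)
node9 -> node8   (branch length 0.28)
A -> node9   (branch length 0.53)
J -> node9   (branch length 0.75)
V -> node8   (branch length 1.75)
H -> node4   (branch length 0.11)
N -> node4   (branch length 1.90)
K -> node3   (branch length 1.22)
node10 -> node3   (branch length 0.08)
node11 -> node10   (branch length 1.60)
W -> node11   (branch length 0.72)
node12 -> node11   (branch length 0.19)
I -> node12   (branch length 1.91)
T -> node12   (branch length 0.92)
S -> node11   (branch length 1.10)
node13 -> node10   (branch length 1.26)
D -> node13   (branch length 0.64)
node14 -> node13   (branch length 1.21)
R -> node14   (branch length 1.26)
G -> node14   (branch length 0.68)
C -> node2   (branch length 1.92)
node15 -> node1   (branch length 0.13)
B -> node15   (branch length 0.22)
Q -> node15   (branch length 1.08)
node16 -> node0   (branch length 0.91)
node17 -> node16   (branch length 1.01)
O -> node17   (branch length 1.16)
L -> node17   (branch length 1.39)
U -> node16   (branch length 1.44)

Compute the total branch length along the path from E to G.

The path runs E → … → MRCA → … → G; the MRCA is the node subtending (((P,((F,M),(E,(A,J),V))),H,N),K,((W,(I,T),S),(D,(R,G)))).
Branch lengths along that path: 0.69 + 0.81 + 1.83 + 1.29 + 1.21 + 0.08 + 1.26 + 1.21 + 0.68 = 9.06.

9.06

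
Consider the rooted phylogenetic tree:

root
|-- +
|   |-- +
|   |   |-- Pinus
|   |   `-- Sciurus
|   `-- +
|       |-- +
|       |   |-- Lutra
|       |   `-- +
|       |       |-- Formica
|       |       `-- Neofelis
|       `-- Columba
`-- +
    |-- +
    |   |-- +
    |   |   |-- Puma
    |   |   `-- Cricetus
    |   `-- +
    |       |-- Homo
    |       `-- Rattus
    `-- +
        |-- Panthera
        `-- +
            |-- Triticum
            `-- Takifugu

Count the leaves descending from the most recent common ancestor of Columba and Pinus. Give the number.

6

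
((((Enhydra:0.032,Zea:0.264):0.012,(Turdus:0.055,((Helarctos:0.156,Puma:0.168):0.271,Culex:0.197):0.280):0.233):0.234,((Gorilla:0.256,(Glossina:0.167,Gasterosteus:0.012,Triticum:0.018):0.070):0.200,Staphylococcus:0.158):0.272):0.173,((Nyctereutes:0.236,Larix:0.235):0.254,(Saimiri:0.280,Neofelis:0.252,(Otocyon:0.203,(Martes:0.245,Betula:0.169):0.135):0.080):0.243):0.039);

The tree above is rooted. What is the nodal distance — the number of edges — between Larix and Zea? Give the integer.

The MRCA of Larix and Zea is the root of the tree.
From Larix up to that node: 3 branches. From Zea up to the same node: 4 branches. Total: 3 + 4 = 7.

7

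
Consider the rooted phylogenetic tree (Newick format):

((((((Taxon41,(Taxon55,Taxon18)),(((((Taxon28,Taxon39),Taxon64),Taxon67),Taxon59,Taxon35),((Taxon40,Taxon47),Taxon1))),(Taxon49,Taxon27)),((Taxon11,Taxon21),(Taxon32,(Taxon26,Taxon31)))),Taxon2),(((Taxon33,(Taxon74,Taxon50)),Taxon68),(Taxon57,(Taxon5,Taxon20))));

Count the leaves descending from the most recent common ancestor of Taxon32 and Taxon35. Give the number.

The MRCA of Taxon32 and Taxon35 is the node subtending ((((Taxon41,(Taxon55,Taxon18)),(((((Taxon28,Taxon39),Taxon64),Taxon67),Taxon59,Taxon35),((Taxon40,Taxon47),Taxon1))),(Taxon49,Taxon27)),((Taxon11,Taxon21),(Taxon32,(Taxon26,Taxon31)))).
That clade contains 19 terminal taxa: Taxon1, Taxon11, Taxon18, Taxon21, Taxon26, Taxon27, Taxon28, Taxon31, Taxon32, Taxon35, Taxon39, Taxon40, Taxon41, Taxon47, Taxon49, Taxon55, Taxon59, Taxon64, Taxon67.

19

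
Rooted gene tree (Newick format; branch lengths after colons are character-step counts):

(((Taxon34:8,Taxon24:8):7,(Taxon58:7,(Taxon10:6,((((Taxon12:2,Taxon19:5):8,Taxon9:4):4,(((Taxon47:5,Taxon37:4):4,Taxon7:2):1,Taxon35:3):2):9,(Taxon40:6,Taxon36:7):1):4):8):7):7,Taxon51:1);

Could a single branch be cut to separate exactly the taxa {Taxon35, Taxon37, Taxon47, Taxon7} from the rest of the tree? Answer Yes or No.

Yes

The most recent common ancestor of these taxa subtends (((Taxon47,Taxon37),Taxon7),Taxon35).
That clade has exactly 4 tips — every listed taxon and nothing else — so the group is monophyletic.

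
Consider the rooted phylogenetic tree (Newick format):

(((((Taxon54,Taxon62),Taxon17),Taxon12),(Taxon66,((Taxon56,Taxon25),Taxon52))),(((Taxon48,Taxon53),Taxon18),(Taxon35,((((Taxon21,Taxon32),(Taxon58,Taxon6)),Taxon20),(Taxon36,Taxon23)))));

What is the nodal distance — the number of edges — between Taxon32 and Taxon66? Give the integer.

10

The MRCA of Taxon32 and Taxon66 is the root of the tree.
From Taxon32 up to that node: 7 branches. From Taxon66 up to the same node: 3 branches. Total: 7 + 3 = 10.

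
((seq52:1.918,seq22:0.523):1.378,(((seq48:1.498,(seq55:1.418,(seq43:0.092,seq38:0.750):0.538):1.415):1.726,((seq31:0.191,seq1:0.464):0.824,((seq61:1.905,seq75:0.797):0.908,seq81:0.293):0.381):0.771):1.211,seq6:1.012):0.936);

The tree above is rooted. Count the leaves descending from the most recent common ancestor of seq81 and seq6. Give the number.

10

The MRCA of seq81 and seq6 is the node subtending (((seq48,(seq55,(seq43,seq38))),((seq31,seq1),((seq61,seq75),seq81))),seq6).
That clade contains 10 terminal taxa: seq1, seq31, seq38, seq43, seq48, seq55, seq6, seq61, seq75, seq81.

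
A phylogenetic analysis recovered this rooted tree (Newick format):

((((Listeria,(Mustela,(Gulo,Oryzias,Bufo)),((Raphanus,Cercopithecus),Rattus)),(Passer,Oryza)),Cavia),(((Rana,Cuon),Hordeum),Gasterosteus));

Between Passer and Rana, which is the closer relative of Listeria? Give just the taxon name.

Passer

The MRCA of Listeria and Passer subtends ((Listeria,(Mustela,(Gulo,Oryzias,Bufo)),((Raphanus,Cercopithecus),Rattus)),(Passer,Oryza)) (10 taxa).
The MRCA of Listeria and Rana is the root, subtending the entire tree (15 taxa).
The first is nested inside the second, so Listeria shares a more recent common ancestor with Passer.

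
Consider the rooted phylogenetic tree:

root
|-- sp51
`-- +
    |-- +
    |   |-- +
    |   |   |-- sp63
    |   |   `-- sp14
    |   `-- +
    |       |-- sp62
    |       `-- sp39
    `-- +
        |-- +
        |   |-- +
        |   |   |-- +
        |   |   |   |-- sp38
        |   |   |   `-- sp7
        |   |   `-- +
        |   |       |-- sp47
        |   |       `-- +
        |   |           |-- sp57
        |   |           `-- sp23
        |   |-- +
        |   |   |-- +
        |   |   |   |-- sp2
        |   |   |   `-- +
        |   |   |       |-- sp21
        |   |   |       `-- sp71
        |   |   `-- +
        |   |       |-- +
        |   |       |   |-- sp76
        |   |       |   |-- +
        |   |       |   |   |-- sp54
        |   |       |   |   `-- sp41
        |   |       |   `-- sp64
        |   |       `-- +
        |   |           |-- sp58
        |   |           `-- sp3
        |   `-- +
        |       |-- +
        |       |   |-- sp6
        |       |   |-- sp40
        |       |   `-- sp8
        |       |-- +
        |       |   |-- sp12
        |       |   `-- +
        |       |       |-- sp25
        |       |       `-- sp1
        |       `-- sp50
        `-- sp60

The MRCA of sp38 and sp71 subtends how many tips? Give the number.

The MRCA of sp38 and sp71 is the node subtending (((sp38,sp7),(sp47,(sp57,sp23))),((sp2,(sp21,sp71)),((sp76,(sp54,sp41),sp64),(sp58,sp3))),((sp6,sp40,sp8),(sp12,(sp25,sp1)),sp50)).
That clade contains 21 terminal taxa: sp1, sp12, sp2, sp21, sp23, sp25, sp3, sp38, sp40, sp41, sp47, sp50, sp54, sp57, sp58, sp6, sp64, sp7, sp71, sp76, sp8.

21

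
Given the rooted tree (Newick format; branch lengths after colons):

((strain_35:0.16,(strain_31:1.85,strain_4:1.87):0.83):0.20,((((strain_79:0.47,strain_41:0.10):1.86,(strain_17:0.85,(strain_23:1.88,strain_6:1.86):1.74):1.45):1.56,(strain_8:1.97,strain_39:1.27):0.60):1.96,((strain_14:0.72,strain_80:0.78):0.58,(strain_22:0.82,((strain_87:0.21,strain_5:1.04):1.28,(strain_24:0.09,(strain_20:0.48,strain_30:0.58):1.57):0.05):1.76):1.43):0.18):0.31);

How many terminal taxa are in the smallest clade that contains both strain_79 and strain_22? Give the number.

15

The MRCA of strain_79 and strain_22 is the node subtending ((((strain_79,strain_41),(strain_17,(strain_23,strain_6))),(strain_8,strain_39)),((strain_14,strain_80),(strain_22,((strain_87,strain_5),(strain_24,(strain_20,strain_30)))))).
That clade contains 15 terminal taxa: strain_14, strain_17, strain_20, strain_22, strain_23, strain_24, strain_30, strain_39, strain_41, strain_5, strain_6, strain_79, strain_8, strain_80, strain_87.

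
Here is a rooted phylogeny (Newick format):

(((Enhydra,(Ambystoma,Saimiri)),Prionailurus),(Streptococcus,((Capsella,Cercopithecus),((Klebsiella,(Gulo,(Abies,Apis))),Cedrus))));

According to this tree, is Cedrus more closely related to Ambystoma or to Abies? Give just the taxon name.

The MRCA of Cedrus and Abies subtends ((Klebsiella,(Gulo,(Abies,Apis))),Cedrus) (5 taxa).
The MRCA of Cedrus and Ambystoma is the root, subtending the entire tree (12 taxa).
The first is nested inside the second, so Cedrus shares a more recent common ancestor with Abies.

Abies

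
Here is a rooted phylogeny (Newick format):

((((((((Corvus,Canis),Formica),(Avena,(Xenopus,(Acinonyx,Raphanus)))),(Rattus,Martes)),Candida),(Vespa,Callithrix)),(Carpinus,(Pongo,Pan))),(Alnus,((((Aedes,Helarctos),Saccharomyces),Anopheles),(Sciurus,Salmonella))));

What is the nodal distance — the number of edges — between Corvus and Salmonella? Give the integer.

The MRCA of Corvus and Salmonella is the root of the tree.
From Corvus up to that node: 8 branches. From Salmonella up to the same node: 4 branches. Total: 8 + 4 = 12.

12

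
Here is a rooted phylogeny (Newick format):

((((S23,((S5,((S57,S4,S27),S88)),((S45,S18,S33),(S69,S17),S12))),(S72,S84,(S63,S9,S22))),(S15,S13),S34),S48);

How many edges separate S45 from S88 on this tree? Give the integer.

6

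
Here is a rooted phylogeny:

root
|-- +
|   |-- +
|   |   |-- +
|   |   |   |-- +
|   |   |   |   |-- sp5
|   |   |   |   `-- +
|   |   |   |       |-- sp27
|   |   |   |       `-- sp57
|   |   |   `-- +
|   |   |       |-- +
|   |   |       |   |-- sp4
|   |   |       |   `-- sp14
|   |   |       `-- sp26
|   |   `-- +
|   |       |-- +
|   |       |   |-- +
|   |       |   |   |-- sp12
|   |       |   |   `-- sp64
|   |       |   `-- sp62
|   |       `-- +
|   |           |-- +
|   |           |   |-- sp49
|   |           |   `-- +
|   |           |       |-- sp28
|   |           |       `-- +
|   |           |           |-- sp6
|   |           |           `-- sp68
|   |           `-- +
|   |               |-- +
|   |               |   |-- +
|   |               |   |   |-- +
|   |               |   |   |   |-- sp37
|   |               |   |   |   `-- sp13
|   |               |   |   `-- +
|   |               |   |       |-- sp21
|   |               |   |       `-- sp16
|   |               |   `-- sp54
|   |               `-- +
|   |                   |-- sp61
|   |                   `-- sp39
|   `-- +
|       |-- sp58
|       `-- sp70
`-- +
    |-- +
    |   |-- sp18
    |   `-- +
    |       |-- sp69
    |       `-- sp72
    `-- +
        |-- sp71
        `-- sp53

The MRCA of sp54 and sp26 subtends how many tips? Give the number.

The MRCA of sp54 and sp26 is the node subtending (((sp5,(sp27,sp57)),((sp4,sp14),sp26)),(((sp12,sp64),sp62),((sp49,(sp28,(sp6,sp68))),((((sp37,sp13),(sp21,sp16)),sp54),(sp61,sp39))))).
That clade contains 20 terminal taxa: sp12, sp13, sp14, sp16, sp21, sp26, sp27, sp28, sp37, sp39, sp4, sp49, sp5, sp54, sp57, sp6, sp61, sp62, sp64, sp68.

20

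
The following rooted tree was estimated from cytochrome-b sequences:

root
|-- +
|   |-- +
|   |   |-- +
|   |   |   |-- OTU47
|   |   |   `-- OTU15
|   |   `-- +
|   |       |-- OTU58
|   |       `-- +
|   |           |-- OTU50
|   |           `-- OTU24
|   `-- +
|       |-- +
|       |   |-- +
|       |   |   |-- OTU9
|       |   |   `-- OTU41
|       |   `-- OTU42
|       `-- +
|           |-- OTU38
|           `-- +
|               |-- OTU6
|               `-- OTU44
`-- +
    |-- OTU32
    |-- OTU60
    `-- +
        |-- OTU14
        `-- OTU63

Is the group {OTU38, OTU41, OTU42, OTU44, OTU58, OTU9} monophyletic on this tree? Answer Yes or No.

The MRCA of the listed taxa subtends (((OTU47,OTU15),(OTU58,(OTU50,OTU24))),(((OTU9,OTU41),OTU42),(OTU38,(OTU6,OTU44)))).
That clade also contains OTU15, OTU24, OTU47, OTU50, OTU6, which are not in the proposed group, so the group is not monophyletic.

No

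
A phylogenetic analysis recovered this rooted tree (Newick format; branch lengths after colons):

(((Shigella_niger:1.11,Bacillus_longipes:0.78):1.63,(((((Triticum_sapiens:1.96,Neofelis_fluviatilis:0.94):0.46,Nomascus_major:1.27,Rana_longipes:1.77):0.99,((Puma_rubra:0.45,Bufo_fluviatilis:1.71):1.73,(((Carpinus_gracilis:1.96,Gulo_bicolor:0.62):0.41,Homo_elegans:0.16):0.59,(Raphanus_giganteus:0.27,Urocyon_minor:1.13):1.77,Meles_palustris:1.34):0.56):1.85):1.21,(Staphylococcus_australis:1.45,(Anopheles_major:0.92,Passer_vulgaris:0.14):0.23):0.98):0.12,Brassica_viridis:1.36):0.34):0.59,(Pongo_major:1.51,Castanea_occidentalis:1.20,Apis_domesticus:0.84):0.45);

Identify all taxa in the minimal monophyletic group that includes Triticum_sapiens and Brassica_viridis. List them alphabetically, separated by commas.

Tracing Triticum_sapiens: it sits inside (Triticum_sapiens,Neofelis_fluviatilis).
Tracing Brassica_viridis: it sits inside (((((Triticum_sapiens,Neofelis_fluviatilis),Nomascus_major,Rana_longipes),((Puma_rubra,Bufo_fluviatilis),(((Carpinus_gracilis,Gulo_bicolor),Homo_elegans),(Raphanus_giganteus,Urocyon_minor),Meles_palustris))),(Staphylococcus_australis,(Anopheles_major,Passer_vulgaris))),Brassica_viridis).
The smallest clade enclosing both is (((((Triticum_sapiens,Neofelis_fluviatilis),Nomascus_major,Rana_longipes),((Puma_rubra,Bufo_fluviatilis),(((Carpinus_gracilis,Gulo_bicolor),Homo_elegans),(Raphanus_giganteus,Urocyon_minor),Meles_palustris))),(Staphylococcus_australis,(Anopheles_major,Passer_vulgaris))),Brassica_viridis); the answer is its 16 terminal taxa in alphabetical order.

Anopheles_major, Brassica_viridis, Bufo_fluviatilis, Carpinus_gracilis, Gulo_bicolor, Homo_elegans, Meles_palustris, Neofelis_fluviatilis, Nomascus_major, Passer_vulgaris, Puma_rubra, Rana_longipes, Raphanus_giganteus, Staphylococcus_australis, Triticum_sapiens, Urocyon_minor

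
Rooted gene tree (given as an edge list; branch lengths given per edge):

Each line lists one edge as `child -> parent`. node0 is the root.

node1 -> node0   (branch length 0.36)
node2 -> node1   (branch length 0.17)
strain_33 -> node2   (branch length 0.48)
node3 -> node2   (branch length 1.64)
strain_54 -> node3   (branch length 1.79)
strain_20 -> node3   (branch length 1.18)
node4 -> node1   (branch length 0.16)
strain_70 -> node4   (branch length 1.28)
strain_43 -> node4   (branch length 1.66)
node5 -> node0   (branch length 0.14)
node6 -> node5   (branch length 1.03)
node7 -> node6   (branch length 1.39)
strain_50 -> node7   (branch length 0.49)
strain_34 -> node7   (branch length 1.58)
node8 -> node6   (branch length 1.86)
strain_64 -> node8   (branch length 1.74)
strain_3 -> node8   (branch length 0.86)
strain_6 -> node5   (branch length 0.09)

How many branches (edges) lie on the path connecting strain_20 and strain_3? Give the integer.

The MRCA of strain_20 and strain_3 is the root of the tree.
From strain_20 up to that node: 4 branches. From strain_3 up to the same node: 4 branches. Total: 4 + 4 = 8.

8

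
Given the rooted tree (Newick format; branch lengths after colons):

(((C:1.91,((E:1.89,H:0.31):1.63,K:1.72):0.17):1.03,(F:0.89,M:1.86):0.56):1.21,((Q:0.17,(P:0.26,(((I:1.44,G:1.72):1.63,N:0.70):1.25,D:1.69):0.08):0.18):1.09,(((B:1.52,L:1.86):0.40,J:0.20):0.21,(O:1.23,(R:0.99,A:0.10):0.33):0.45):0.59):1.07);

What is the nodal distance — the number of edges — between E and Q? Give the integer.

The MRCA of E and Q is the root of the tree.
From E up to that node: 5 branches. From Q up to the same node: 3 branches. Total: 5 + 3 = 8.

8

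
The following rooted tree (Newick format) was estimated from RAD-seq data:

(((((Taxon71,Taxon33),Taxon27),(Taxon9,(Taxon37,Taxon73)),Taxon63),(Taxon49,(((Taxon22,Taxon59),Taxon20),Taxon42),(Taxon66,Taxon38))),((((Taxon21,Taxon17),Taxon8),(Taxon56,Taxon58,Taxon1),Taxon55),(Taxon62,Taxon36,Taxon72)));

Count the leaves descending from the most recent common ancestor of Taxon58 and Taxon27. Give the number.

The MRCA of Taxon58 and Taxon27 is the root, so the clade is the entire tree.
That clade contains 24 terminal taxa: Taxon1, Taxon17, Taxon20, Taxon21, Taxon22, Taxon27, Taxon33, Taxon36, Taxon37, Taxon38, Taxon42, Taxon49, Taxon55, Taxon56, Taxon58, Taxon59, Taxon62, Taxon63, Taxon66, Taxon71, Taxon72, Taxon73, Taxon8, Taxon9.

24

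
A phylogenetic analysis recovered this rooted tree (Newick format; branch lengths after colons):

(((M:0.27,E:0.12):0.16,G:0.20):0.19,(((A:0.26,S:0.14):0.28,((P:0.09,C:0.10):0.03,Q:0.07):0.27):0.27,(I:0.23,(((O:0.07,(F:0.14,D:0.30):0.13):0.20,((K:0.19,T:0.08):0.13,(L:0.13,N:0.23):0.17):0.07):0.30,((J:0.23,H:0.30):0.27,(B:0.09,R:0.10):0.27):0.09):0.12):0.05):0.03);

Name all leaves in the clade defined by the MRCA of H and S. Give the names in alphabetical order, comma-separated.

Tracing H: it sits inside (J,H).
Tracing S: it sits inside (A,S).
The smallest clade enclosing both is (((A,S),((P,C),Q)),(I,(((O,(F,D)),((K,T),(L,N))),((J,H),(B,R))))); the answer is its 17 terminal taxa in alphabetical order.

A, B, C, D, F, H, I, J, K, L, N, O, P, Q, R, S, T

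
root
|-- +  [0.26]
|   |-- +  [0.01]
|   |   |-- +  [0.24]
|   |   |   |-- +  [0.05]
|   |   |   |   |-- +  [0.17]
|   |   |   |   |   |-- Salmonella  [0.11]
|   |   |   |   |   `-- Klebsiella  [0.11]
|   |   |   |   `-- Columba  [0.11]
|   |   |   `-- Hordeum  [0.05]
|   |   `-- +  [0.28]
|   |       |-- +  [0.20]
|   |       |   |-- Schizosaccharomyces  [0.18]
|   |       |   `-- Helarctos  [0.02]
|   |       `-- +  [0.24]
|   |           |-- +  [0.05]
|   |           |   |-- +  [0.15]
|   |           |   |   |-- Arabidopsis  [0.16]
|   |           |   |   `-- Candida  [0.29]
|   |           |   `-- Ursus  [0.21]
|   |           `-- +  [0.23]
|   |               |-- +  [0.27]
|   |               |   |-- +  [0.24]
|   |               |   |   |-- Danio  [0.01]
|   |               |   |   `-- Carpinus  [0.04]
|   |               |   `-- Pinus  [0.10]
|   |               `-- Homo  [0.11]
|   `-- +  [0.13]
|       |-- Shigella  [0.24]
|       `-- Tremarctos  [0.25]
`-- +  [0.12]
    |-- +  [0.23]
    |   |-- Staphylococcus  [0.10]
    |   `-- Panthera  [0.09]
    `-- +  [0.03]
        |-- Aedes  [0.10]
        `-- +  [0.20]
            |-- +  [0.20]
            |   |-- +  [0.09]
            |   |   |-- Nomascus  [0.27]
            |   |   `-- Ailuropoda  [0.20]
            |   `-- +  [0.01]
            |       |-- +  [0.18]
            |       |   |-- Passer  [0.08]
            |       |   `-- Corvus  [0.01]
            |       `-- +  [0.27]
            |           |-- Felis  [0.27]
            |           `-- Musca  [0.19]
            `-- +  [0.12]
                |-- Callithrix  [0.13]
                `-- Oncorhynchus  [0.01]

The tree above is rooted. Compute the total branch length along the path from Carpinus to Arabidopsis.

The path runs Carpinus → … → MRCA → … → Arabidopsis; the MRCA is the node subtending (((Arabidopsis,Candida),Ursus),(((Danio,Carpinus),Pinus),Homo)).
Branch lengths along that path: 0.04 + 0.24 + 0.27 + 0.23 + 0.05 + 0.15 + 0.16 = 1.14.

1.14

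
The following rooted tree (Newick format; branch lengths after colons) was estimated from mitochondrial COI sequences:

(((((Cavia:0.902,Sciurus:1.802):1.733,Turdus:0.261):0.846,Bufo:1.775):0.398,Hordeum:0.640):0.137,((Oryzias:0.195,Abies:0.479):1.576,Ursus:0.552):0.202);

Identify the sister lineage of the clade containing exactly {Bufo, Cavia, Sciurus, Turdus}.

Hordeum

The clade containing exactly {Bufo, Cavia, Sciurus, Turdus} attaches to the tree at the node subtending ((((Cavia,Sciurus),Turdus),Bufo),Hordeum).
The other lineage descending from that same node — the sister group — is the single tip Hordeum.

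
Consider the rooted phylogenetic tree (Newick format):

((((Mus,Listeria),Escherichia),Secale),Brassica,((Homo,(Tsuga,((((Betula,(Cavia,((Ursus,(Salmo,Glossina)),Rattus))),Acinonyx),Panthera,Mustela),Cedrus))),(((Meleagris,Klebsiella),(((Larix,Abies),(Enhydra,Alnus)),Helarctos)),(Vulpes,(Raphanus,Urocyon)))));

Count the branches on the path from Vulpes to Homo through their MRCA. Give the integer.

The MRCA of Vulpes and Homo is the node subtending ((Homo,(Tsuga,((((Betula,(Cavia,((Ursus,(Salmo,Glossina)),Rattus))),Acinonyx),Panthera,Mustela),Cedrus))),(((Meleagris,Klebsiella),(((Larix,Abies),(Enhydra,Alnus)),Helarctos)),(Vulpes,(Raphanus,Urocyon)))).
From Vulpes up to that node: 3 branches. From Homo up to the same node: 2 branches. Total: 3 + 2 = 5.

5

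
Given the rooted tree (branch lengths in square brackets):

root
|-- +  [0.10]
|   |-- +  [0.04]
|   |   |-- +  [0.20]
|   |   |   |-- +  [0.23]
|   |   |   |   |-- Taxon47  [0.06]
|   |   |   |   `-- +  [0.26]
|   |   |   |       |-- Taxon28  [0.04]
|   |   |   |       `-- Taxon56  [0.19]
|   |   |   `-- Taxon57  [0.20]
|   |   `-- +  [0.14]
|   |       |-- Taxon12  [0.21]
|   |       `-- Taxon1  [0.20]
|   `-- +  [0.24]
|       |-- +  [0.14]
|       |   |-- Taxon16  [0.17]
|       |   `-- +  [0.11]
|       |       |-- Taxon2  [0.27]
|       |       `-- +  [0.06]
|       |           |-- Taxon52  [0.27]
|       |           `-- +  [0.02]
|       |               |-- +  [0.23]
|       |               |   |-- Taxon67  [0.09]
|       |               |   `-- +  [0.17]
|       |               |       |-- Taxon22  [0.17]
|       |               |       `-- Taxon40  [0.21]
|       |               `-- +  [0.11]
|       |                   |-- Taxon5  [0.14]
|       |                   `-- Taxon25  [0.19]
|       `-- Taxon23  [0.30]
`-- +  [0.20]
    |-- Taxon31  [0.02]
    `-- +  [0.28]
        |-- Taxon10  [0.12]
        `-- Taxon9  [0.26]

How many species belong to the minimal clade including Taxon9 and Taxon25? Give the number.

18

The MRCA of Taxon9 and Taxon25 is the root, so the clade is the entire tree.
That clade contains 18 terminal taxa: Taxon1, Taxon10, Taxon12, Taxon16, Taxon2, Taxon22, Taxon23, Taxon25, Taxon28, Taxon31, Taxon40, Taxon47, Taxon5, Taxon52, Taxon56, Taxon57, Taxon67, Taxon9.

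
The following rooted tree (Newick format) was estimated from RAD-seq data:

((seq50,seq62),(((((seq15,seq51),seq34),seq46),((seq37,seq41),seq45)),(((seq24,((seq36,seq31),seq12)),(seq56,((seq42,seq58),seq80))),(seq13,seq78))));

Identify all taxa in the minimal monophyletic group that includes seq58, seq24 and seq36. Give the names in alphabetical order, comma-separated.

Tracing seq58: it sits inside (seq42,seq58).
Tracing seq24: it sits inside (seq24,((seq36,seq31),seq12)).
Tracing seq36: it sits inside (seq36,seq31).
The smallest clade enclosing all 3 is ((seq24,((seq36,seq31),seq12)),(seq56,((seq42,seq58),seq80))); the answer is its 8 terminal taxa in alphabetical order.

seq12, seq24, seq31, seq36, seq42, seq56, seq58, seq80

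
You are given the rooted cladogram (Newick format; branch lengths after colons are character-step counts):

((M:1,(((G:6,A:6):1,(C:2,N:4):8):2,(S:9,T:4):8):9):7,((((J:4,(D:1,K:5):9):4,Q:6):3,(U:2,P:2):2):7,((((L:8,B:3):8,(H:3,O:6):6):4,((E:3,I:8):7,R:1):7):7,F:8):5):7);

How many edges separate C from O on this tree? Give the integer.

11

The MRCA of C and O is the root of the tree.
From C up to that node: 5 branches. From O up to the same node: 6 branches. Total: 5 + 6 = 11.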